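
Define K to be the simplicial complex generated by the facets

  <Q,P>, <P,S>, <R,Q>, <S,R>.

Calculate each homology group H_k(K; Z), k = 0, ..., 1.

H_0 = Z,  H_1 = Z.

K has 4 vertices, 4 edges.
rank ∂_0 = 0, rank ∂_1 = 3 ⇒ b_0 = 4 − 0 − 3 = 1; all invariant factors of ∂_1 are 1 so no torsion. So H_0 ≅ Z.
rank ∂_1 = 3, rank ∂_2 = 0 ⇒ b_1 = 4 − 3 − 0 = 1. So H_1 ≅ Z.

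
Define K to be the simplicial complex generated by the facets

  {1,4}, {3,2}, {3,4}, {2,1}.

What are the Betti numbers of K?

Order the vertices as 1 < 2 < 3 < 4. Listing each simplex with vertices in this order, K has dimension 1 with simplices:

  0-simplices (4): [1], [2], [3], [4]
  1-simplices (4): [1,2], [1,4], [2,3], [3,4]

so the chain groups are C_0 ≅ Z^4, C_1 ≅ Z^4.

Boundary ∂_1: C_1 → C_0 sends each edge [p,q] (with p < q) to q − p.
The 4×4 boundary matrix has rank 3 and Smith normal form diag(1,1,1).

Reading off H_k = ker ∂_k / im ∂_{k+1}:

  H_0: rank C_0 − rank ∂_1 = 4 − 3 = 1, and the invariant factors of ∂_1 are all 1, so H_0 = Z.
  H_1: rank ker ∂_1 − rank ∂_2 = (4 − 3) − 0 = 1, and there is no ∂_2, so H_1 = Z.

(K is a triangulation of the circle S^1.)

Hence the Betti numbers are b_0 = 1, b_1 = 1.

b_0 = 1, b_1 = 1.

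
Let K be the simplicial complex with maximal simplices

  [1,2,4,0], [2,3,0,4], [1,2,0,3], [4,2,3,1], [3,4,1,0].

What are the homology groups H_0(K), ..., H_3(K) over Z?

Fix the vertex order 0 < 1 < 2 < 3 < 4 and write every simplex with vertices in increasing order. Then dim K = 3 and the simplices of K are:

  0-simplices (5): [0], [1], [2], [3], [4]
  1-simplices (10): [0,1], [0,2], [0,3], [0,4], [1,2], [1,3], [1,4], [2,3], [2,4], [3,4]
  2-simplices (10): [0,1,2], [0,1,3], [0,1,4], [0,2,3], [0,2,4], [0,3,4], [1,2,3], [1,2,4], [1,3,4], [2,3,4]
  3-simplices (5): [0,1,2,3], [0,1,2,4], [0,1,3,4], [0,2,3,4], [1,2,3,4]

so the chain groups are C_0 ≅ Z^5, C_1 ≅ Z^10, C_2 ≅ Z^10, C_3 ≅ Z^5.

∂_1: C_1 → C_0 sends each edge [p,q] (with p < q) to q − p. For instance
  ∂[2,3] = [3] − [2].
The 5×10 boundary matrix has rank 4 and Smith normal form diag(1,1,1,1).

The boundary map ∂_2: C_2 → C_1 maps a triangle to the signed sum of its edges. For instance
  ∂[0,2,3] = [2,3] − [0,3] + [0,2],
  ∂[1,2,4] = [2,4] − [1,4] + [1,2].
The resulting 10×10 matrix has rank 6, and its Smith normal form has invariant factors (1,1,1,1,1,1).

The boundary map ∂_3: C_3 → C_2 sends each 3-simplex σ to the alternating sum Σ_i (−1)^i (σ with its i-th vertex removed). For instance
  ∂[0,2,3,4] = [2,3,4] − [0,3,4] + [0,2,4] − [0,2,3],
  ∂[1,2,3,4] = [2,3,4] − [1,3,4] + [1,2,4] − [1,2,3].
As a 10×5 matrix over Z this has rank 4, with invariant factors (1,1,1,1).

Computing H_k = (kernel of ∂_k) / (image of ∂_{k+1}):

  H_0: rank C_0 − rank ∂_1 = 5 − 4 = 1, and the invariant factors of ∂_1 are all 1, so H_0 ≅ Z.
  H_1: rank ker ∂_1 − rank ∂_2 = (10 − 4) − 6 = 0, and the invariant factors of ∂_2 are all 1, so H_1 ≅ 0.
  H_2: rank ker ∂_2 − rank ∂_3 = (10 − 6) − 4 = 0, and the invariant factors of ∂_3 are all 1, so H_2 ≅ 0.
  H_3: rank ker ∂_3 − rank ∂_4 = (5 − 4) − 0 = 1, and there is no ∂_4, so H_3 ≅ Z.

As a check, the Euler characteristic is 5 − 10 + 10 − 5 = 0, which agrees with 1 − 0 + 0 − 1 = 0.

H_0 = Z,  H_1 = 0,  H_2 = 0,  H_3 = Z.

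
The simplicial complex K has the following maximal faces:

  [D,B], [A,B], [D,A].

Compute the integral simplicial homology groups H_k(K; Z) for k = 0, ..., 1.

Fix the vertex order A < B < D and write every simplex with vertices in increasing order. Then dim K = 1 and the simplices of K are:

  0-simplices (3): A, B, D
  1-simplices (3): AB, AD, BD

Hence C_0 ≅ Z^3, C_1 ≅ Z^3.

The boundary map ∂_1: C_1 → C_0 is given by ∂[p,q] = [q] − [p]. For instance
  ∂AB = B − A.
This gives a 3×3 integer matrix of rank 2; reducing to Smith normal form yields diagonal entries (1,1).

Computing H_k = (kernel of ∂_k) / (image of ∂_{k+1}):

  H_0: rank C_0 − rank ∂_1 = 3 − 2 = 1, and the invariant factors of ∂_1 are all 1, so H_0 = Z.
  H_1: rank ker ∂_1 − rank ∂_2 = (3 − 2) − 0 = 1, and there is no ∂_2, so H_1 = Z.

H_0 ≅ Z,  H_1 ≅ Z.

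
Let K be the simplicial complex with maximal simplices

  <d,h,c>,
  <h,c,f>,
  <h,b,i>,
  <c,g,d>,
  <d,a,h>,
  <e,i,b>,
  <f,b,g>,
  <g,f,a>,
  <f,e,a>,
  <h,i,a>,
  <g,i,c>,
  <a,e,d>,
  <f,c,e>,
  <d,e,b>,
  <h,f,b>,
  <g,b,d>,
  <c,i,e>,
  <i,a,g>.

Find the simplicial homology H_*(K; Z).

H_0 ≅ Z,  H_1 ≅ Z^2,  H_2 ≅ Z.

We work with the vertex ordering a < b < c < d < e < f < g < h < i. The simplices of K, each written with vertices in increasing order, are:

  0-simplices (9): a, b, c, d, e, f, g, h, i
  1-simplices (27): ad, ae, af, ag, ah, ai, bd, be, bf, bg, bh, bi, cd, ce, cf, cg, ch, ci, de, dg, dh, ef, ei, fg, fh, gi, hi
  2-simplices (18): ade, adh, aef, afg, agi, ahi, bde, bdg, bei, bfg, bfh, bhi, cdg, cdh, cef, cei, cfh, cgi

Hence C_0 ≅ Z^9, C_1 ≅ Z^27, C_2 ≅ Z^18.

The boundary map ∂_1: C_1 → C_0 sends each edge [p,q] (with p < q) to q − p.
As a 9×27 matrix over Z this has rank 8, with invariant factors (1,1,1,1,1,1,1,1).

∂_2: C_2 → C_1 acts by ∂[p,q,r] = [q,r] − [p,r] + [p,q]. For instance
  ∂bei = ei − bi + be,
  ∂cgi = gi − ci + cg.
This gives a 27×18 integer matrix of rank 17; reducing to Smith normal form yields diagonal entries (1,1,1,1,1,1,1,1,1,1,1,1,1,1,1,1,1).

From H_k ≅ ker(∂_k) / im(∂_{k+1}) we obtain:

  H_0: rank C_0 − rank ∂_1 = 9 − 8 = 1, and the invariant factors of ∂_1 are all 1, so H_0 = Z.
  H_1: rank ker ∂_1 − rank ∂_2 = (27 − 8) − 17 = 2, and the invariant factors of ∂_2 are all 1, so H_1 = Z^2.
  H_2: rank ker ∂_2 − rank ∂_3 = (18 − 17) − 0 = 1, and there is no ∂_3, so H_2 = Z.

As a check, the Euler characteristic is 9 − 27 + 18 = 0, which agrees with 1 − 2 + 1 = 0.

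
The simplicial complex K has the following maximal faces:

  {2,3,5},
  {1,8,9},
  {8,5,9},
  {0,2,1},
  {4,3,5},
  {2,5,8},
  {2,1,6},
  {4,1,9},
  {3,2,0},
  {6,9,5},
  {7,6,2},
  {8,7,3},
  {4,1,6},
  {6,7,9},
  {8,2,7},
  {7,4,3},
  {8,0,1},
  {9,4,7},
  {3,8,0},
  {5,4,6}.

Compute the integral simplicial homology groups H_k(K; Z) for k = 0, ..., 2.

H_0 ≅ Z,  H_1 ≅ Z ⊕ Z/2,  H_2 = 0.

K has 10 vertices, 30 edges, 20 triangles.
rank ∂_0 = 0, rank ∂_1 = 9 ⇒ b_0 = 10 − 0 − 9 = 1; all invariant factors of ∂_1 are 1 so no torsion. So H_0 = Z.
rank ∂_1 = 9, rank ∂_2 = 20 ⇒ b_1 = 30 − 9 − 20 = 1; ∂_2 has invariant factor(s) [2] giving torsion. So H_1 = Z ⊕ Z/2.
rank ∂_2 = 20, rank ∂_3 = 0 ⇒ b_2 = 20 − 20 − 0 = 0. So H_2 = 0.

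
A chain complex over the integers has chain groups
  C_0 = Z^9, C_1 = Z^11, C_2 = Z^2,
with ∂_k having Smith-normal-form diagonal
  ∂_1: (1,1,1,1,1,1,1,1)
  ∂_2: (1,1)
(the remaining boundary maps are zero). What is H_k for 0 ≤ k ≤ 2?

H_0: b_0 = 9 − 0 − 8 = 1; torsion from ∂_1 factors > 1: none. So H_0 = Z.
H_1: b_1 = 11 − 8 − 2 = 1; torsion from ∂_2 factors > 1: none. So H_1 = Z.
H_2: b_2 = 2 − 2 − 0 = 0; torsion from ∂_3 factors > 1: none. So H_2 = 0.

H_0 = Z,  H_1 = Z,  H_2 = 0.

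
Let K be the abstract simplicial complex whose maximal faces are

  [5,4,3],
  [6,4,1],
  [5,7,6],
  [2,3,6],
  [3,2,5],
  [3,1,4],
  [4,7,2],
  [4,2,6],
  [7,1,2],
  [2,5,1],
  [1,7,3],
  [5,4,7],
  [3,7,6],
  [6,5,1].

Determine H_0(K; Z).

Take the total order 1 < 2 < 3 < 4 < 5 < 6 < 7 on the vertex set. Then K (dimension 2) consists of the simplices:

  0-simplices (7): [1], [2], [3], [4], [5], [6], [7]
  1-simplices (21): [1,2], [1,3], [1,4], [1,5], [1,6], [1,7], [2,3], [2,4], [2,5], [2,6], [2,7], [3,4], [3,5], [3,6], [3,7], [4,5], [4,6], [4,7], [5,6], [5,7], [6,7]
  2-simplices (14): [1,2,5], [1,2,7], [1,3,4], [1,3,7], [1,4,6], [1,5,6], [2,3,5], [2,3,6], [2,4,6], [2,4,7], [3,4,5], [3,6,7], [4,5,7], [5,6,7]

giving chain groups C_0 ≅ Z^7, C_1 ≅ Z^21, C_2 ≅ Z^14.

∂_1: C_1 → C_0 sends each edge [p,q] (with p < q) to q − p. For instance
  ∂[3,7] = [7] − [3].
The resulting 7×21 matrix has rank 6, and its Smith normal form has invariant factors (1,1,1,1,1,1).

The boundary map ∂_2: C_2 → C_1 acts by ∂[p,q,r] = [q,r] − [p,r] + [p,q]. For instance
  ∂[2,3,5] = [3,5] − [2,5] + [2,3],
  ∂[1,2,7] = [2,7] − [1,7] + [1,2].
The 21×14 boundary matrix has rank 13 and Smith normal form diag(1,1,1,1,1,1,1,1,1,1,1,1,1).

Now H_k = ker ∂_k / im ∂_{k+1}, so:

  H_0: rank C_0 − rank ∂_1 = 7 − 6 = 1, and the invariant factors of ∂_1 are all 1, so H_0 = Z.

H_0 = Z.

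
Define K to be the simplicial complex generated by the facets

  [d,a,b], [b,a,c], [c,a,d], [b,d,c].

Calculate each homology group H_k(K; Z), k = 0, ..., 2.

H_0 ≅ Z,  H_1 = 0,  H_2 ≅ Z.

Fix the vertex order a < b < c < d and write every simplex with vertices in increasing order. Then dim K = 2 and the simplices of K are:

  0-simplices (4): a, b, c, d
  1-simplices (6): ab, ac, ad, bc, bd, cd
  2-simplices (4): abc, abd, acd, bcd

so the chain groups are C_0 ≅ Z^4, C_1 ≅ Z^6, C_2 ≅ Z^4.

Boundary ∂_1: C_1 → C_0 maps an edge to its endpoints' difference, ∂[p,q] = q − p.
The resulting 4×6 matrix has rank 3, and its Smith normal form has invariant factors (1,1,1).

Boundary ∂_2: C_2 → C_1 sends each 2-simplex [p,q,r] to [q,r] − [p,r] + [p,q]. For instance
  ∂acd = cd − ad + ac,
  ∂abd = bd − ad + ab.
The resulting 6×4 matrix has rank 3, and its Smith normal form has invariant factors (1,1,1).

Now H_k = ker ∂_k / im ∂_{k+1}, so:

  H_0: rank C_0 − rank ∂_1 = 4 − 3 = 1, and the invariant factors of ∂_1 are all 1, so H_0 = Z.
  H_1: rank ker ∂_1 − rank ∂_2 = (6 − 3) − 3 = 0, and the invariant factors of ∂_2 are all 1, so H_1 = 0.
  H_2: rank ker ∂_2 − rank ∂_3 = (4 − 3) − 0 = 1, and there is no ∂_3, so H_2 = Z.

As a check, the Euler characteristic is 4 − 6 + 4 = 2, which agrees with 1 − 0 + 1 = 2.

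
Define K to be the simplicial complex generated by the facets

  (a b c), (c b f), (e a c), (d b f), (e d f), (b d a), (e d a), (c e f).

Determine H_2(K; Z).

H_2 ≅ Z.

K has 6 vertices, 12 edges, 8 triangles.
rank ∂_2 = 7, rank ∂_3 = 0 ⇒ b_2 = 8 − 7 − 0 = 1. So H_2 = Z.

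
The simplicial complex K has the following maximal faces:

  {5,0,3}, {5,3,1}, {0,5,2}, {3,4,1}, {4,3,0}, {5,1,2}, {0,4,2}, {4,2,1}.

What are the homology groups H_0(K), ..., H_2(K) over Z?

H_0 = Z,  H_1 = 0,  H_2 = Z.

Order the vertices as 0 < 1 < 2 < 3 < 4 < 5. Listing each simplex with vertices in this order, K has dimension 2 with simplices:

  0-simplices (6): [0], [1], [2], [3], [4], [5]
  1-simplices (12): [0,2], [0,3], [0,4], [0,5], [1,2], [1,3], [1,4], [1,5], [2,4], [2,5], [3,4], [3,5]
  2-simplices (8): [0,2,4], [0,2,5], [0,3,4], [0,3,5], [1,2,4], [1,2,5], [1,3,4], [1,3,5]

Hence C_0 ≅ Z^6, C_1 ≅ Z^12, C_2 ≅ Z^8.

The boundary map ∂_1: C_1 → C_0 is given by ∂[p,q] = [q] − [p].
This gives a 6×12 integer matrix of rank 5; reducing to Smith normal form yields diagonal entries (1,1,1,1,1).

The boundary map ∂_2: C_2 → C_1 maps a triangle to the signed sum of its edges. For instance
  ∂[1,3,4] = [3,4] − [1,4] + [1,3],
  ∂[0,2,5] = [2,5] − [0,5] + [0,2].
This gives a 12×8 integer matrix of rank 7; reducing to Smith normal form yields diagonal entries (1,1,1,1,1,1,1).

Computing H_k = (kernel of ∂_k) / (image of ∂_{k+1}):

  H_0: rank C_0 − rank ∂_1 = 6 − 5 = 1, and the invariant factors of ∂_1 are all 1, so H_0 = Z.
  H_1: rank ker ∂_1 − rank ∂_2 = (12 − 5) − 7 = 0, and the invariant factors of ∂_2 are all 1, so H_1 = 0.
  H_2: rank ker ∂_2 − rank ∂_3 = (8 − 7) − 0 = 1, and there is no ∂_3, so H_2 = Z.

(K is a triangulation of the 2-sphere S^2.)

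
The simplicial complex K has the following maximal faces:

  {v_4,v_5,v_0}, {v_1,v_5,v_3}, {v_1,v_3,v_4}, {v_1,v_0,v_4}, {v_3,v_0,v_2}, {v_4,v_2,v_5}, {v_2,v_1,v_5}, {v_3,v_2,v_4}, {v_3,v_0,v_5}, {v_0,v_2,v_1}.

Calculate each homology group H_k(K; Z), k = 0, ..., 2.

H_0 = Z,  H_1 = Z_2,  H_2 = 0.

Take the total order v_0 < v_1 < v_2 < v_3 < v_4 < v_5 on the vertex set. Then K (dimension 2) consists of the simplices:

  0-simplices (6): [v_0], [v_1], [v_2], [v_3], [v_4], [v_5]
  1-simplices (15): (15 of them)
  2-simplices (10): [v_0,v_1,v_2], [v_0,v_1,v_4], [v_0,v_2,v_3], [v_0,v_3,v_5], [v_0,v_4,v_5], [v_1,v_2,v_5], [v_1,v_3,v_4], [v_1,v_3,v_5], [v_2,v_3,v_4], [v_2,v_4,v_5]

giving chain groups C_0 ≅ Z^6, C_1 ≅ Z^15, C_2 ≅ Z^10.

The boundary map ∂_1: C_1 → C_0 sends each edge [p,q] (with p < q) to q − p. For instance
  ∂[v_0,v_4] = [v_4] − [v_0].
The 6×15 boundary matrix has rank 5 and Smith normal form diag(1,1,1,1,1).

∂_2: C_2 → C_1 acts by ∂[p,q,r] = [q,r] − [p,r] + [p,q]. For instance
  ∂[v_2,v_3,v_4] = [v_3,v_4] − [v_2,v_4] + [v_2,v_3],
  ∂[v_0,v_4,v_5] = [v_4,v_5] − [v_0,v_5] + [v_0,v_4].
The resulting 15×10 matrix has rank 10, and its Smith normal form has invariant factors (1,1,1,1,1,1,1,1,1,2).

Now H_k = ker ∂_k / im ∂_{k+1}, so:

  H_0: rank C_0 − rank ∂_1 = 6 − 5 = 1, and the invariant factors of ∂_1 are all 1, so H_0 ≅ Z.
  H_1: rank ker ∂_1 − rank ∂_2 = (15 − 5) − 10 = 0, and ∂_2 has invariant factor 2 > 1, so H_1 ≅ Z_2.
  H_2: rank ker ∂_2 − rank ∂_3 = (10 − 10) − 0 = 0, and there is no ∂_3, so H_2 ≅ 0.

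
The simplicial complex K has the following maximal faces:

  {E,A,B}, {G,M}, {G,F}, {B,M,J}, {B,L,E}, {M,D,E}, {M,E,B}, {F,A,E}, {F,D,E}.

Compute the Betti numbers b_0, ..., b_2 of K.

Fix the vertex order A < B < D < E < F < G < J < L < M and write every simplex with vertices in increasing order. Then dim K = 2 and the simplices of K are:

  0-simplices (9): A, B, D, E, F, G, J, L, M
  1-simplices (16): AB, AE, AF, BE, BJ, BL, BM, DE, DF, DM, EF, EL, EM, FG, GM, JM
  2-simplices (7): ABE, AEF, BEL, BEM, BJM, DEF, DEM

giving chain groups C_0 ≅ Z^9, C_1 ≅ Z^16, C_2 ≅ Z^7.

∂_1: C_1 → C_0 maps an edge to its endpoints' difference, ∂[p,q] = q − p.
This gives a 9×16 integer matrix of rank 8; reducing to Smith normal form yields diagonal entries (1,1,1,1,1,1,1,1).

Boundary ∂_2: C_2 → C_1 acts by ∂[p,q,r] = [q,r] − [p,r] + [p,q]. For instance
  ∂AEF = EF − AF + AE,
  ∂ABE = BE − AE + AB.
The 16×7 boundary matrix has rank 7 and Smith normal form diag(1,1,1,1,1,1,1).

Reading off H_k = ker ∂_k / im ∂_{k+1}:

  H_0: rank C_0 − rank ∂_1 = 9 − 8 = 1, and the invariant factors of ∂_1 are all 1, so H_0 = Z.
  H_1: rank ker ∂_1 − rank ∂_2 = (16 − 8) − 7 = 1, and the invariant factors of ∂_2 are all 1, so H_1 = Z.
  H_2: rank ker ∂_2 − rank ∂_3 = (7 − 7) − 0 = 0, and there is no ∂_3, so H_2 = 0.

As a check, the Euler characteristic is 9 − 16 + 7 = 0, which agrees with 1 − 1 + 0 = 0.

Hence the Betti numbers are b_0 = 1, b_1 = 1, b_2 = 0.

b_0 = 1, b_1 = 1, b_2 = 0.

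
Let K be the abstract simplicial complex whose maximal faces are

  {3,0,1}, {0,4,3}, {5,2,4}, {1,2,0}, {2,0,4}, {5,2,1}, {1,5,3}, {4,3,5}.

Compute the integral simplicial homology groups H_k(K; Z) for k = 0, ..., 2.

H_0 ≅ Z,  H_1 = 0,  H_2 ≅ Z.

Take the total order 0 < 1 < 2 < 3 < 4 < 5 on the vertex set. Then K (dimension 2) consists of the simplices:

  0-simplices (6): [0], [1], [2], [3], [4], [5]
  1-simplices (12): [0,1], [0,2], [0,3], [0,4], [1,2], [1,3], [1,5], [2,4], [2,5], [3,4], [3,5], [4,5]
  2-simplices (8): [0,1,2], [0,1,3], [0,2,4], [0,3,4], [1,2,5], [1,3,5], [2,4,5], [3,4,5]

so the chain groups are C_0 ≅ Z^6, C_1 ≅ Z^12, C_2 ≅ Z^8.

The boundary map ∂_1: C_1 → C_0 is given by ∂[p,q] = [q] − [p]. For instance
  ∂[2,4] = [4] − [2].
As a 6×12 matrix over Z this has rank 5, with invariant factors (1,1,1,1,1).

The boundary map ∂_2: C_2 → C_1 maps a triangle to the signed sum of its edges. For instance
  ∂[1,3,5] = [3,5] − [1,5] + [1,3],
  ∂[0,1,3] = [1,3] − [0,3] + [0,1].
The 12×8 boundary matrix has rank 7 and Smith normal form diag(1,1,1,1,1,1,1).

From H_k ≅ ker(∂_k) / im(∂_{k+1}) we obtain:

  H_0: rank C_0 − rank ∂_1 = 6 − 5 = 1, and the invariant factors of ∂_1 are all 1, so H_0 = Z.
  H_1: rank ker ∂_1 − rank ∂_2 = (12 − 5) − 7 = 0, and the invariant factors of ∂_2 are all 1, so H_1 = 0.
  H_2: rank ker ∂_2 − rank ∂_3 = (8 − 7) − 0 = 1, and there is no ∂_3, so H_2 = Z.

As a check, the Euler characteristic is 6 − 12 + 8 = 2, which agrees with 1 − 0 + 1 = 2.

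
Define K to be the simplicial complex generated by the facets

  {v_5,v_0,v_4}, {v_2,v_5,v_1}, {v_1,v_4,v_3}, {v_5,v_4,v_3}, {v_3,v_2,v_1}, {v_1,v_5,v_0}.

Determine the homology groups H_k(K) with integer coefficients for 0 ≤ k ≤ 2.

We work with the vertex ordering v_0 < v_1 < v_2 < v_3 < v_4 < v_5. The simplices of K, each written with vertices in increasing order, are:

  0-simplices (6): [v_0], [v_1], [v_2], [v_3], [v_4], [v_5]
  1-simplices (12): [v_0,v_1], [v_0,v_4], [v_0,v_5], [v_1,v_2], [v_1,v_3], [v_1,v_4], [v_1,v_5], [v_2,v_3], [v_2,v_5], [v_3,v_4], [v_3,v_5], [v_4,v_5]
  2-simplices (6): [v_0,v_1,v_5], [v_0,v_4,v_5], [v_1,v_2,v_3], [v_1,v_2,v_5], [v_1,v_3,v_4], [v_3,v_4,v_5]

giving chain groups C_0 ≅ Z^6, C_1 ≅ Z^12, C_2 ≅ Z^6.

∂_1: C_1 → C_0 sends each edge [p,q] (with p < q) to q − p.
The 6×12 boundary matrix has rank 5 and Smith normal form diag(1,1,1,1,1).

The boundary map ∂_2: C_2 → C_1 acts by ∂[p,q,r] = [q,r] − [p,r] + [p,q]. For instance
  ∂[v_1,v_2,v_5] = [v_2,v_5] − [v_1,v_5] + [v_1,v_2],
  ∂[v_0,v_4,v_5] = [v_4,v_5] − [v_0,v_5] + [v_0,v_4].
The 12×6 boundary matrix has rank 6 and Smith normal form diag(1,1,1,1,1,1).

Computing H_k = (kernel of ∂_k) / (image of ∂_{k+1}):

  H_0: rank C_0 − rank ∂_1 = 6 − 5 = 1, and the invariant factors of ∂_1 are all 1, so H_0 ≅ Z.
  H_1: rank ker ∂_1 − rank ∂_2 = (12 − 5) − 6 = 1, and the invariant factors of ∂_2 are all 1, so H_1 ≅ Z.
  H_2: rank ker ∂_2 − rank ∂_3 = (6 − 6) − 0 = 0, and there is no ∂_3, so H_2 ≅ 0.

(K is a triangulation of the cylinder S^1 x I.)

H_0 ≅ Z,  H_1 ≅ Z,  H_2 = 0.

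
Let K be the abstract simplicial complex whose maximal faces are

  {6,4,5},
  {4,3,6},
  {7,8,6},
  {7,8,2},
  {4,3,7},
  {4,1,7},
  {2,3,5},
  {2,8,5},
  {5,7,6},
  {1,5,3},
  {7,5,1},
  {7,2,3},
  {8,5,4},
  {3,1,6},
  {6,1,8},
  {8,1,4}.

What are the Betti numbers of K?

b_0 = 1, b_1 = 2, b_2 = 1.

We work with the vertex ordering 1 < 2 < 3 < 4 < 5 < 6 < 7 < 8. The simplices of K, each written with vertices in increasing order, are:

  0-simplices (8): [1], [2], [3], [4], [5], [6], [7], [8]
  1-simplices (24): (24 of them)
  2-simplices (16): [1,3,5], [1,3,6], [1,4,7], [1,4,8], [1,5,7], [1,6,8], [2,3,5], [2,3,7], [2,5,8], [2,7,8], [3,4,6], [3,4,7], [4,5,6], [4,5,8], [5,6,7], [6,7,8]

giving chain groups C_0 ≅ Z^8, C_1 ≅ Z^24, C_2 ≅ Z^16.

∂_1: C_1 → C_0 is given by ∂[p,q] = [q] − [p]. For instance
  ∂[5,6] = [6] − [5].
As a 8×24 matrix over Z this has rank 7, with invariant factors (1,1,1,1,1,1,1).

Boundary ∂_2: C_2 → C_1 acts by ∂[p,q,r] = [q,r] − [p,r] + [p,q]. For instance
  ∂[1,4,7] = [4,7] − [1,7] + [1,4],
  ∂[1,4,8] = [4,8] − [1,8] + [1,4].
This gives a 24×16 integer matrix of rank 15; reducing to Smith normal form yields diagonal entries (1,1,1,1,1,1,1,1,1,1,1,1,1,1,1).

Reading off H_k = ker ∂_k / im ∂_{k+1}:

  H_0: rank C_0 − rank ∂_1 = 8 − 7 = 1, and the invariant factors of ∂_1 are all 1, so H_0 ≅ Z.
  H_1: rank ker ∂_1 − rank ∂_2 = (24 − 7) − 15 = 2, and the invariant factors of ∂_2 are all 1, so H_1 ≅ Z^2.
  H_2: rank ker ∂_2 − rank ∂_3 = (16 − 15) − 0 = 1, and there is no ∂_3, so H_2 ≅ Z.

As a check, the Euler characteristic is 8 − 24 + 16 = 0, which agrees with 1 − 2 + 1 = 0.

Hence the Betti numbers are b_0 = 1, b_1 = 2, b_2 = 1.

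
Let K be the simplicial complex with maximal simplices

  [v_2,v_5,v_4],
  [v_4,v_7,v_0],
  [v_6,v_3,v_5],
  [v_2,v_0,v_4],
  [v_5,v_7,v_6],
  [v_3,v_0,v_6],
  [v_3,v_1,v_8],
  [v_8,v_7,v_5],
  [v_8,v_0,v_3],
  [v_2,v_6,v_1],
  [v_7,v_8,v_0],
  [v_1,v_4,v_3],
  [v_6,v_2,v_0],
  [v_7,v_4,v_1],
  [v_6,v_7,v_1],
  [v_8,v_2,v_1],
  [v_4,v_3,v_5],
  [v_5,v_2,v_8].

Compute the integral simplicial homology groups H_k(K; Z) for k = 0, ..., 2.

H_0 = Z,  H_1 = Z^2,  H_2 = Z.

Take the total order v_0 < v_1 < v_2 < v_3 < v_4 < v_5 < v_6 < v_7 < v_8 on the vertex set. Then K (dimension 2) consists of the simplices:

  0-simplices (9): [v_0], [v_1], [v_2], [v_3], [v_4], [v_5], [v_6], [v_7], [v_8]
  1-simplices (27): (27 of them)
  2-simplices (18): (18 of them)

so the chain groups are C_0 ≅ Z^9, C_1 ≅ Z^27, C_2 ≅ Z^18.

∂_1: C_1 → C_0 sends each edge [p,q] (with p < q) to q − p.
The resulting 9×27 matrix has rank 8, and its Smith normal form has invariant factors (1,1,1,1,1,1,1,1).

∂_2: C_2 → C_1 sends each 2-simplex [p,q,r] to [q,r] − [p,r] + [p,q]. For instance
  ∂[v_0,v_3,v_6] = [v_3,v_6] − [v_0,v_6] + [v_0,v_3],
  ∂[v_0,v_4,v_7] = [v_4,v_7] − [v_0,v_7] + [v_0,v_4].
The 27×18 boundary matrix has rank 17 and Smith normal form diag(1,1,1,1,1,1,1,1,1,1,1,1,1,1,1,1,1).

Computing H_k = (kernel of ∂_k) / (image of ∂_{k+1}):

  H_0: rank C_0 − rank ∂_1 = 9 − 8 = 1, and the invariant factors of ∂_1 are all 1, so H_0 ≅ Z.
  H_1: rank ker ∂_1 − rank ∂_2 = (27 − 8) − 17 = 2, and the invariant factors of ∂_2 are all 1, so H_1 ≅ Z^2.
  H_2: rank ker ∂_2 − rank ∂_3 = (18 − 17) − 0 = 1, and there is no ∂_3, so H_2 ≅ Z.

As a check, the Euler characteristic is 9 − 27 + 18 = 0, which agrees with 1 − 2 + 1 = 0.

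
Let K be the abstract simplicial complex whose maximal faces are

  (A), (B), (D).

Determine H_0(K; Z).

We work with the vertex ordering A < B < D. The simplices of K, each written with vertices in increasing order, are:

  0-simplices (3): A, B, D

giving chain groups C_0 ≅ Z^3.

Reading off H_k = ker ∂_k / im ∂_{k+1}:

  H_0: rank C_0 − rank ∂_1 = 3 − 0 = 3, and there is no ∂_1, so H_0 = Z^3.

H_0 = Z^3.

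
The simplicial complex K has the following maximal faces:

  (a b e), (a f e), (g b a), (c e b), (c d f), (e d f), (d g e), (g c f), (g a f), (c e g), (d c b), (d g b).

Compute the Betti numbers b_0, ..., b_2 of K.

b_0 = 1, b_1 = 0, b_2 = 0.

K has 7 vertices, 18 edges, 12 triangles.
rank ∂_0 = 0, rank ∂_1 = 6 ⇒ b_0 = 7 − 0 − 6 = 1; all invariant factors of ∂_1 are 1 so no torsion. So H_0 = Z.
rank ∂_1 = 6, rank ∂_2 = 12 ⇒ b_1 = 18 − 6 − 12 = 0; ∂_2 has invariant factor(s) [2] giving torsion. So H_1 = Z_2.
rank ∂_2 = 12, rank ∂_3 = 0 ⇒ b_2 = 12 − 12 − 0 = 0. So H_2 = 0.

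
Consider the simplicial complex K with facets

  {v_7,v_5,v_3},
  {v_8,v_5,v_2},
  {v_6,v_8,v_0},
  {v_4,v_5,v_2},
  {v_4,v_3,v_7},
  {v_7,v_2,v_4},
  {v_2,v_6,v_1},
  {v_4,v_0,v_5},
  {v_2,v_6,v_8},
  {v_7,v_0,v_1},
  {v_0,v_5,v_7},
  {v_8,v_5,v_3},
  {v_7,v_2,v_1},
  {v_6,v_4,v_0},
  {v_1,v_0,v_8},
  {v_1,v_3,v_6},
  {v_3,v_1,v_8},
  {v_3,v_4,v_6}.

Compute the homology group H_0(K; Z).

H_0 = Z.

Fix the vertex order v_0 < v_1 < v_2 < v_3 < v_4 < v_5 < v_6 < v_7 < v_8 and write every simplex with vertices in increasing order. Then dim K = 2 and the simplices of K are:

  0-simplices (9): [v_0], [v_1], [v_2], [v_3], [v_4], [v_5], [v_6], [v_7], [v_8]
  1-simplices (27): (27 of them)
  2-simplices (18): (18 of them)

so the chain groups are C_0 ≅ Z^9, C_1 ≅ Z^27, C_2 ≅ Z^18.

∂_1: C_1 → C_0 is given by ∂[p,q] = [q] − [p]. For instance
  ∂[v_1,v_7] = [v_7] − [v_1].
This gives a 9×27 integer matrix of rank 8; reducing to Smith normal form yields diagonal entries (1,1,1,1,1,1,1,1).

Boundary ∂_2: C_2 → C_1 maps a triangle to the signed sum of its edges. For instance
  ∂[v_0,v_4,v_6] = [v_4,v_6] − [v_0,v_6] + [v_0,v_4],
  ∂[v_3,v_5,v_7] = [v_5,v_7] − [v_3,v_7] + [v_3,v_5].
The 27×18 boundary matrix has rank 18 and Smith normal form diag(1,1,1,1,1,1,1,1,1,1,1,1,1,1,1,1,1,2).

Computing H_k = (kernel of ∂_k) / (image of ∂_{k+1}):

  H_0: rank C_0 − rank ∂_1 = 9 − 8 = 1, and the invariant factors of ∂_1 are all 1, so H_0 ≅ Z.

(K is a triangulation of the Klein bottle.)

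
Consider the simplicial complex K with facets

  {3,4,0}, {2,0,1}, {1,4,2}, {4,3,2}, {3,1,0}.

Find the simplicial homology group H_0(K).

Order the vertices as 0 < 1 < 2 < 3 < 4. Listing each simplex with vertices in this order, K has dimension 2 with simplices:

  0-simplices (5): [0], [1], [2], [3], [4]
  1-simplices (10): [0,1], [0,2], [0,3], [0,4], [1,2], [1,3], [1,4], [2,3], [2,4], [3,4]
  2-simplices (5): [0,1,2], [0,1,3], [0,3,4], [1,2,4], [2,3,4]

so the chain groups are C_0 ≅ Z^5, C_1 ≅ Z^10, C_2 ≅ Z^5.

∂_1: C_1 → C_0 sends each edge [p,q] (with p < q) to q − p.
As a 5×10 matrix over Z this has rank 4, with invariant factors (1,1,1,1).

Boundary ∂_2: C_2 → C_1 sends each 2-simplex [p,q,r] to [q,r] − [p,r] + [p,q]. For instance
  ∂[0,3,4] = [3,4] − [0,4] + [0,3],
  ∂[2,3,4] = [3,4] − [2,4] + [2,3].
The resulting 10×5 matrix has rank 5, and its Smith normal form has invariant factors (1,1,1,1,1).

From H_k ≅ ker(∂_k) / im(∂_{k+1}) we obtain:

  H_0: rank C_0 − rank ∂_1 = 5 − 4 = 1, and the invariant factors of ∂_1 are all 1, so H_0 = Z.

H_0 = Z.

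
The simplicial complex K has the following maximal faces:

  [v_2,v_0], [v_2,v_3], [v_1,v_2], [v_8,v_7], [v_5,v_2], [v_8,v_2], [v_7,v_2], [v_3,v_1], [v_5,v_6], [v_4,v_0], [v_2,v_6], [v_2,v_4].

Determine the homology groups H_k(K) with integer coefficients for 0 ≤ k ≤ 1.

We work with the vertex ordering v_0 < v_1 < v_2 < v_3 < v_4 < v_5 < v_6 < v_7 < v_8. The simplices of K, each written with vertices in increasing order, are:

  0-simplices (9): [v_0], [v_1], [v_2], [v_3], [v_4], [v_5], [v_6], [v_7], [v_8]
  1-simplices (12): [v_0,v_2], [v_0,v_4], [v_1,v_2], [v_1,v_3], [v_2,v_3], [v_2,v_4], [v_2,v_5], [v_2,v_6], [v_2,v_7], [v_2,v_8], [v_5,v_6], [v_7,v_8]

giving chain groups C_0 ≅ Z^9, C_1 ≅ Z^12.

∂_1: C_1 → C_0 maps an edge to its endpoints' difference, ∂[p,q] = q − p.
As a 9×12 matrix over Z this has rank 8, with invariant factors (1,1,1,1,1,1,1,1).

Computing H_k = (kernel of ∂_k) / (image of ∂_{k+1}):

  H_0: rank C_0 − rank ∂_1 = 9 − 8 = 1, and the invariant factors of ∂_1 are all 1, so H_0 = Z.
  H_1: rank ker ∂_1 − rank ∂_2 = (12 − 8) − 0 = 4, and there is no ∂_2, so H_1 = Z^4.

H_0 ≅ Z,  H_1 ≅ Z^4.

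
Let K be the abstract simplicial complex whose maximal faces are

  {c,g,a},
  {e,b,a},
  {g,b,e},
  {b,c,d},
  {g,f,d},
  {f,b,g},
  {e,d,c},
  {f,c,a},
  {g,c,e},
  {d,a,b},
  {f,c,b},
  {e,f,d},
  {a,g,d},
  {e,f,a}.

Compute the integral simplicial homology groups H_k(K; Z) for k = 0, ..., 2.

H_0 = Z,  H_1 = Z^2,  H_2 = Z.

Take the total order a < b < c < d < e < f < g on the vertex set. Then K (dimension 2) consists of the simplices:

  0-simplices (7): a, b, c, d, e, f, g
  1-simplices (21): ab, ac, ad, ae, af, ag, bc, bd, be, bf, bg, cd, ce, cf, cg, de, df, dg, ef, eg, fg
  2-simplices (14): abd, abe, acf, acg, adg, aef, bcd, bcf, beg, bfg, cde, ceg, def, dfg

Hence C_0 ≅ Z^7, C_1 ≅ Z^21, C_2 ≅ Z^14.

The boundary map ∂_1: C_1 → C_0 sends each edge [p,q] (with p < q) to q − p.
As a 7×21 matrix over Z this has rank 6, with invariant factors (1,1,1,1,1,1).

The boundary map ∂_2: C_2 → C_1 sends each 2-simplex [p,q,r] to [q,r] − [p,r] + [p,q]. For instance
  ∂bcf = cf − bf + bc,
  ∂adg = dg − ag + ad.
The 21×14 boundary matrix has rank 13 and Smith normal form diag(1,1,1,1,1,1,1,1,1,1,1,1,1).

Computing H_k = (kernel of ∂_k) / (image of ∂_{k+1}):

  H_0: rank C_0 − rank ∂_1 = 7 − 6 = 1, and the invariant factors of ∂_1 are all 1, so H_0 ≅ Z.
  H_1: rank ker ∂_1 − rank ∂_2 = (21 − 6) − 13 = 2, and the invariant factors of ∂_2 are all 1, so H_1 ≅ Z^2.
  H_2: rank ker ∂_2 − rank ∂_3 = (14 − 13) − 0 = 1, and there is no ∂_3, so H_2 ≅ Z.

(K is a triangulation of the torus T^2.)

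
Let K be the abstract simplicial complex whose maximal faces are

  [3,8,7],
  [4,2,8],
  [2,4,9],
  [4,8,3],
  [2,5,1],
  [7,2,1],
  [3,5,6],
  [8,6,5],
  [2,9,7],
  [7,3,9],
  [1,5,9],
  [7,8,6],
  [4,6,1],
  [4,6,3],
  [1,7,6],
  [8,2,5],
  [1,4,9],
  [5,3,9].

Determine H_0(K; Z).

We work with the vertex ordering 1 < 2 < 3 < 4 < 5 < 6 < 7 < 8 < 9. The simplices of K, each written with vertices in increasing order, are:

  0-simplices (9): [1], [2], [3], [4], [5], [6], [7], [8], [9]
  1-simplices (27): (27 of them)
  2-simplices (18): [1,2,5], [1,2,7], [1,4,6], [1,4,9], [1,5,9], [1,6,7], [2,4,8], [2,4,9], [2,5,8], [2,7,9], [3,4,6], [3,4,8], [3,5,6], [3,5,9], [3,7,8], [3,7,9], [5,6,8], [6,7,8]

so the chain groups are C_0 ≅ Z^9, C_1 ≅ Z^27, C_2 ≅ Z^18.

The boundary map ∂_1: C_1 → C_0 is given by ∂[p,q] = [q] − [p]. For instance
  ∂[1,2] = [2] − [1].
This gives a 9×27 integer matrix of rank 8; reducing to Smith normal form yields diagonal entries (1,1,1,1,1,1,1,1).

The boundary map ∂_2: C_2 → C_1 sends each 2-simplex [p,q,r] to [q,r] − [p,r] + [p,q]. For instance
  ∂[1,2,5] = [2,5] − [1,5] + [1,2],
  ∂[3,4,6] = [4,6] − [3,6] + [3,4].
This gives a 27×18 integer matrix of rank 18; reducing to Smith normal form yields diagonal entries (1,1,1,1,1,1,1,1,1,1,1,1,1,1,1,1,1,2).

Reading off H_k = ker ∂_k / im ∂_{k+1}:

  H_0: rank C_0 − rank ∂_1 = 9 − 8 = 1, and the invariant factors of ∂_1 are all 1, so H_0 = Z.

H_0 = Z.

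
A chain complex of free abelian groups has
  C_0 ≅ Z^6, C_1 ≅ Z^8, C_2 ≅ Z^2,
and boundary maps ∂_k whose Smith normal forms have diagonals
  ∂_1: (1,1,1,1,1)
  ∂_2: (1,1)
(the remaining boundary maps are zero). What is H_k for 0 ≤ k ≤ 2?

H_0: b_0 = 6 − 0 − 5 = 1; torsion from ∂_1 factors > 1: none. So H_0 = Z.
H_1: b_1 = 8 − 5 − 2 = 1; torsion from ∂_2 factors > 1: none. So H_1 = Z.
H_2: b_2 = 2 − 2 − 0 = 0; torsion from ∂_3 factors > 1: none. So H_2 = 0.

H_0 = Z,  H_1 = Z,  H_2 = 0.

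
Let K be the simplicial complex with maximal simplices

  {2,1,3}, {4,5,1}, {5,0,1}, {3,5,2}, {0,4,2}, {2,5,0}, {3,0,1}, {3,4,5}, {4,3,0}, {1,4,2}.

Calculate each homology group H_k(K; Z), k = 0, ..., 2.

Fix the vertex order 0 < 1 < 2 < 3 < 4 < 5 and write every simplex with vertices in increasing order. Then dim K = 2 and the simplices of K are:

  0-simplices (6): [0], [1], [2], [3], [4], [5]
  1-simplices (15): [0,1], [0,2], [0,3], [0,4], [0,5], [1,2], [1,3], [1,4], [1,5], [2,3], [2,4], [2,5], [3,4], [3,5], [4,5]
  2-simplices (10): [0,1,3], [0,1,5], [0,2,4], [0,2,5], [0,3,4], [1,2,3], [1,2,4], [1,4,5], [2,3,5], [3,4,5]

Hence C_0 ≅ Z^6, C_1 ≅ Z^15, C_2 ≅ Z^10.

The boundary map ∂_1: C_1 → C_0 sends each edge [p,q] (with p < q) to q − p. For instance
  ∂[3,5] = [5] − [3].
The 6×15 boundary matrix has rank 5 and Smith normal form diag(1,1,1,1,1).

The boundary map ∂_2: C_2 → C_1 sends each 2-simplex [p,q,r] to [q,r] − [p,r] + [p,q]. For instance
  ∂[0,1,3] = [1,3] − [0,3] + [0,1],
  ∂[1,2,3] = [2,3] − [1,3] + [1,2].
The resulting 15×10 matrix has rank 10, and its Smith normal form has invariant factors (1,1,1,1,1,1,1,1,1,2).

Computing H_k = (kernel of ∂_k) / (image of ∂_{k+1}):

  H_0: rank C_0 − rank ∂_1 = 6 − 5 = 1, and the invariant factors of ∂_1 are all 1, so H_0 ≅ Z.
  H_1: rank ker ∂_1 − rank ∂_2 = (15 − 5) − 10 = 0, and ∂_2 has invariant factor 2 > 1, so H_1 ≅ Z/2.
  H_2: rank ker ∂_2 − rank ∂_3 = (10 − 10) − 0 = 0, and there is no ∂_3, so H_2 ≅ 0.

As a check, the Euler characteristic is 6 − 15 + 10 = 1, which agrees with 1 − 0 + 0 = 1.

H_0 ≅ Z,  H_1 ≅ Z/2,  H_2 = 0.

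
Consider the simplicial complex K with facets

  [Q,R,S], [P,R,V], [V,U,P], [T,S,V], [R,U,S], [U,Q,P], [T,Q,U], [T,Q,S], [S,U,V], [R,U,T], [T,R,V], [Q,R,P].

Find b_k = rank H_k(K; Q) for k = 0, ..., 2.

b_0 = 1, b_1 = 0, b_2 = 0.

We work with the vertex ordering P < Q < R < S < T < U < V. The simplices of K, each written with vertices in increasing order, are:

  0-simplices (7): P, Q, R, S, T, U, V
  1-simplices (18): PQ, PR, PU, PV, QR, QS, QT, QU, RS, RT, RU, RV, ST, SU, SV, TU, TV, UV
  2-simplices (12): PQR, PQU, PRV, PUV, QRS, QST, QTU, RSU, RTU, RTV, STV, SUV

giving chain groups C_0 ≅ Z^7, C_1 ≅ Z^18, C_2 ≅ Z^12.

Boundary ∂_1: C_1 → C_0 is given by ∂[p,q] = [q] − [p]. For instance
  ∂TV = V − T.
The resulting 7×18 matrix has rank 6, and its Smith normal form has invariant factors (1,1,1,1,1,1).

∂_2: C_2 → C_1 acts by ∂[p,q,r] = [q,r] − [p,r] + [p,q]. For instance
  ∂QST = ST − QT + QS,
  ∂QTU = TU − QU + QT.
The 18×12 boundary matrix has rank 12 and Smith normal form diag(1,1,1,1,1,1,1,1,1,1,1,2).

Now H_k = ker ∂_k / im ∂_{k+1}, so:

  H_0: rank C_0 − rank ∂_1 = 7 − 6 = 1, and the invariant factors of ∂_1 are all 1, so H_0 ≅ Z.
  H_1: rank ker ∂_1 − rank ∂_2 = (18 − 6) − 12 = 0, and ∂_2 has invariant factor 2 > 1, so H_1 ≅ Z/2.
  H_2: rank ker ∂_2 − rank ∂_3 = (12 − 12) − 0 = 0, and there is no ∂_3, so H_2 ≅ 0.

Hence the Betti numbers are b_0 = 1, b_1 = 0, b_2 = 0.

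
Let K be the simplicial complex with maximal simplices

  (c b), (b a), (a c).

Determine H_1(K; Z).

K has 3 vertices, 3 edges.
rank ∂_1 = 2, rank ∂_2 = 0 ⇒ b_1 = 3 − 2 − 0 = 1. So H_1 = Z.

H_1 = Z.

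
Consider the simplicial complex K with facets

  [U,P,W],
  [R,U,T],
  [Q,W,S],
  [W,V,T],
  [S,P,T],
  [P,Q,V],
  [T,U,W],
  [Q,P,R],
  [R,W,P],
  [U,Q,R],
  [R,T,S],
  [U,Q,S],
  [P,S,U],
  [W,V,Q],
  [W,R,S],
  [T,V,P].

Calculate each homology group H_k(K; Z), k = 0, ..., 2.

K has 8 vertices, 24 edges, 16 triangles.
rank ∂_0 = 0, rank ∂_1 = 7 ⇒ b_0 = 8 − 0 − 7 = 1; all invariant factors of ∂_1 are 1 so no torsion. So H_0 = Z.
rank ∂_1 = 7, rank ∂_2 = 15 ⇒ b_1 = 24 − 7 − 15 = 2; all invariant factors of ∂_2 are 1 so no torsion. So H_1 = Z^2.
rank ∂_2 = 15, rank ∂_3 = 0 ⇒ b_2 = 16 − 15 − 0 = 1. So H_2 = Z.

H_0 ≅ Z,  H_1 ≅ Z^2,  H_2 ≅ Z.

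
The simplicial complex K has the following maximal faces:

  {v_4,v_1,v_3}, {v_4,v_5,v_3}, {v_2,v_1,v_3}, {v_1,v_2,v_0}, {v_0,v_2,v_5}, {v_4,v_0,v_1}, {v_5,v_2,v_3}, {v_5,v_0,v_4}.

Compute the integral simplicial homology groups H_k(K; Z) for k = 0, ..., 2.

H_0 = Z,  H_1 = 0,  H_2 = Z.

Order the vertices as v_0 < v_1 < v_2 < v_3 < v_4 < v_5. Listing each simplex with vertices in this order, K has dimension 2 with simplices:

  0-simplices (6): [v_0], [v_1], [v_2], [v_3], [v_4], [v_5]
  1-simplices (12): [v_0,v_1], [v_0,v_2], [v_0,v_4], [v_0,v_5], [v_1,v_2], [v_1,v_3], [v_1,v_4], [v_2,v_3], [v_2,v_5], [v_3,v_4], [v_3,v_5], [v_4,v_5]
  2-simplices (8): [v_0,v_1,v_2], [v_0,v_1,v_4], [v_0,v_2,v_5], [v_0,v_4,v_5], [v_1,v_2,v_3], [v_1,v_3,v_4], [v_2,v_3,v_5], [v_3,v_4,v_5]

so the chain groups are C_0 ≅ Z^6, C_1 ≅ Z^12, C_2 ≅ Z^8.

Boundary ∂_1: C_1 → C_0 is given by ∂[p,q] = [q] − [p]. For instance
  ∂[v_0,v_4] = [v_4] − [v_0].
The resulting 6×12 matrix has rank 5, and its Smith normal form has invariant factors (1,1,1,1,1).

The boundary map ∂_2: C_2 → C_1 maps a triangle to the signed sum of its edges. For instance
  ∂[v_0,v_1,v_2] = [v_1,v_2] − [v_0,v_2] + [v_0,v_1],
  ∂[v_0,v_2,v_5] = [v_2,v_5] − [v_0,v_5] + [v_0,v_2].
The 12×8 boundary matrix has rank 7 and Smith normal form diag(1,1,1,1,1,1,1).

Reading off H_k = ker ∂_k / im ∂_{k+1}:

  H_0: rank C_0 − rank ∂_1 = 6 − 5 = 1, and the invariant factors of ∂_1 are all 1, so H_0 = Z.
  H_1: rank ker ∂_1 − rank ∂_2 = (12 − 5) − 7 = 0, and the invariant factors of ∂_2 are all 1, so H_1 = 0.
  H_2: rank ker ∂_2 − rank ∂_3 = (8 − 7) − 0 = 1, and there is no ∂_3, so H_2 = Z.

As a check, the Euler characteristic is 6 − 12 + 8 = 2, which agrees with 1 − 0 + 1 = 2.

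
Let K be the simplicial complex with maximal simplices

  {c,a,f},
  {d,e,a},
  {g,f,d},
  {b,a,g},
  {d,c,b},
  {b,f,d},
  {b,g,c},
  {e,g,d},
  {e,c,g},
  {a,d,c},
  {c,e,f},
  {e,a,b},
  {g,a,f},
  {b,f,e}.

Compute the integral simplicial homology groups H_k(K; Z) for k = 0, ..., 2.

Fix the vertex order a < b < c < d < e < f < g and write every simplex with vertices in increasing order. Then dim K = 2 and the simplices of K are:

  0-simplices (7): a, b, c, d, e, f, g
  1-simplices (21): ab, ac, ad, ae, af, ag, bc, bd, be, bf, bg, cd, ce, cf, cg, de, df, dg, ef, eg, fg
  2-simplices (14): abe, abg, acd, acf, ade, afg, bcd, bcg, bdf, bef, cef, ceg, deg, dfg

so the chain groups are C_0 ≅ Z^7, C_1 ≅ Z^21, C_2 ≅ Z^14.

The boundary map ∂_1: C_1 → C_0 is given by ∂[p,q] = [q] − [p].
The 7×21 boundary matrix has rank 6 and Smith normal form diag(1,1,1,1,1,1).

∂_2: C_2 → C_1 acts by ∂[p,q,r] = [q,r] − [p,r] + [p,q]. For instance
  ∂dfg = fg − dg + df,
  ∂cef = ef − cf + ce.
As a 21×14 matrix over Z this has rank 13, with invariant factors (1,1,1,1,1,1,1,1,1,1,1,1,1).

Reading off H_k = ker ∂_k / im ∂_{k+1}:

  H_0: rank C_0 − rank ∂_1 = 7 − 6 = 1, and the invariant factors of ∂_1 are all 1, so H_0 ≅ Z.
  H_1: rank ker ∂_1 − rank ∂_2 = (21 − 6) − 13 = 2, and the invariant factors of ∂_2 are all 1, so H_1 ≅ Z^2.
  H_2: rank ker ∂_2 − rank ∂_3 = (14 − 13) − 0 = 1, and there is no ∂_3, so H_2 ≅ Z.

H_0 = Z,  H_1 = Z^2,  H_2 = Z.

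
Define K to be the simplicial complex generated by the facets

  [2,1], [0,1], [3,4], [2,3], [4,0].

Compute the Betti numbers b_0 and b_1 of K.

Order the vertices as 0 < 1 < 2 < 3 < 4. Listing each simplex with vertices in this order, K has dimension 1 with simplices:

  0-simplices (5): [0], [1], [2], [3], [4]
  1-simplices (5): [0,1], [0,4], [1,2], [2,3], [3,4]

giving chain groups C_0 ≅ Z^5, C_1 ≅ Z^5.

∂_1: C_1 → C_0 is given by ∂[p,q] = [q] − [p].
As a 5×5 matrix over Z this has rank 4, with invariant factors (1,1,1,1).

Reading off H_k = ker ∂_k / im ∂_{k+1}:

  H_0: rank C_0 − rank ∂_1 = 5 − 4 = 1, and the invariant factors of ∂_1 are all 1, so H_0 = Z.
  H_1: rank ker ∂_1 − rank ∂_2 = (5 − 4) − 0 = 1, and there is no ∂_2, so H_1 = Z.

As a check, the Euler characteristic is 5 − 5 = 0, which agrees with 1 − 1 = 0.

Hence the Betti numbers are b_0 = 1, b_1 = 1.

b_0 = 1, b_1 = 1.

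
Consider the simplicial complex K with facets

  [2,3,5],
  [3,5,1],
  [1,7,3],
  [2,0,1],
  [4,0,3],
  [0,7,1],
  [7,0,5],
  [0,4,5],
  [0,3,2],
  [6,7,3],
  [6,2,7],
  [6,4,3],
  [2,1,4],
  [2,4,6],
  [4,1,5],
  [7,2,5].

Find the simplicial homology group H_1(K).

H_1 = Z^2.

Fix the vertex order 0 < 1 < 2 < 3 < 4 < 5 < 6 < 7 and write every simplex with vertices in increasing order. Then dim K = 2 and the simplices of K are:

  0-simplices (8): [0], [1], [2], [3], [4], [5], [6], [7]
  1-simplices (24): (24 of them)
  2-simplices (16): [0,1,2], [0,1,7], [0,2,3], [0,3,4], [0,4,5], [0,5,7], [1,2,4], [1,3,5], [1,3,7], [1,4,5], [2,3,5], [2,4,6], [2,5,7], [2,6,7], [3,4,6], [3,6,7]

Hence C_0 ≅ Z^8, C_1 ≅ Z^24, C_2 ≅ Z^16.

The boundary map ∂_1: C_1 → C_0 is given by ∂[p,q] = [q] − [p].
The resulting 8×24 matrix has rank 7, and its Smith normal form has invariant factors (1,1,1,1,1,1,1).

Boundary ∂_2: C_2 → C_1 sends each 2-simplex [p,q,r] to [q,r] − [p,r] + [p,q]. For instance
  ∂[0,1,7] = [1,7] − [0,7] + [0,1],
  ∂[0,5,7] = [5,7] − [0,7] + [0,5].
This gives a 24×16 integer matrix of rank 15; reducing to Smith normal form yields diagonal entries (1,1,1,1,1,1,1,1,1,1,1,1,1,1,1).

Now H_k = ker ∂_k / im ∂_{k+1}, so:

  H_1: rank ker ∂_1 − rank ∂_2 = (24 − 7) − 15 = 2, and the invariant factors of ∂_2 are all 1, so H_1 = Z^2.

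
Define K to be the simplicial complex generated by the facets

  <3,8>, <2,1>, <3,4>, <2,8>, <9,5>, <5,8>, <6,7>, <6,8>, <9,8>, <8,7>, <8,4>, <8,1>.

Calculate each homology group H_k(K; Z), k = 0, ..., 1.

H_0 ≅ Z,  H_1 ≅ Z^4.

We work with the vertex ordering 1 < 2 < 3 < 4 < 5 < 6 < 7 < 8 < 9. The simplices of K, each written with vertices in increasing order, are:

  0-simplices (9): [1], [2], [3], [4], [5], [6], [7], [8], [9]
  1-simplices (12): [1,2], [1,8], [2,8], [3,4], [3,8], [4,8], [5,8], [5,9], [6,7], [6,8], [7,8], [8,9]

so the chain groups are C_0 ≅ Z^9, C_1 ≅ Z^12.

The boundary map ∂_1: C_1 → C_0 sends each edge [p,q] (with p < q) to q − p.
As a 9×12 matrix over Z this has rank 8, with invariant factors (1,1,1,1,1,1,1,1).

From H_k ≅ ker(∂_k) / im(∂_{k+1}) we obtain:

  H_0: rank C_0 − rank ∂_1 = 9 − 8 = 1, and the invariant factors of ∂_1 are all 1, so H_0 ≅ Z.
  H_1: rank ker ∂_1 − rank ∂_2 = (12 − 8) − 0 = 4, and there is no ∂_2, so H_1 ≅ Z^4.

As a check, the Euler characteristic is 9 − 12 = -3, which agrees with 1 − 4 = -3.
(K is a triangulation of a wedge of 4 circles.)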